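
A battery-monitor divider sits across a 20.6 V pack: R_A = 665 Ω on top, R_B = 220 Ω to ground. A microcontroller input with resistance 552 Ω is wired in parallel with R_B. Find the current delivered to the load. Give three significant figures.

R_B‖R_L = 157.3 Ω; V_out = 20.6 × 157.3/822.3 = 3.941 V.
I_L = V_out / R_L = 3.941 / 552 Ω = 7.14 mA.

I_L ≈ 7.14 mA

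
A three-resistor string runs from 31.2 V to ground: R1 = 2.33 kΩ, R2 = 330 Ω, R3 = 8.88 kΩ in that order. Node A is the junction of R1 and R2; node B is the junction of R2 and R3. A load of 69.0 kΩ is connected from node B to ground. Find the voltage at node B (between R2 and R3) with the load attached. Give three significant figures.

At node B, R3 is in parallel with the load: R3‖R_L = 7867 Ω.
Below node A the resistance is R2 + (R3‖R_L) = 8197 Ω, so V_A = 31.2 × 8197/10530 = 24.29 V.
Then V_B = V_A × (R3‖R_L)/(R2 + R3‖R_L) = 24.29 × 7867/8197 = 23.3 V.

V ≈ 23.3 V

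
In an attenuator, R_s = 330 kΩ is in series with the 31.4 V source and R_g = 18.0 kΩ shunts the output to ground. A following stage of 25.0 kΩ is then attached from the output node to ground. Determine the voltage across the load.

V_out ≈ 0.965 V

The load sits in parallel with R_g: R_g‖R_L = (18.0 × 25.0) / (18.0 + 25.0) = 10.47 kΩ.
V_out = 31.4 × 10.47 / (330 + 10.47) = 31.4 × 10.47/340.5 = 0.965 V.
(Unloaded it would have been 1.62 V.)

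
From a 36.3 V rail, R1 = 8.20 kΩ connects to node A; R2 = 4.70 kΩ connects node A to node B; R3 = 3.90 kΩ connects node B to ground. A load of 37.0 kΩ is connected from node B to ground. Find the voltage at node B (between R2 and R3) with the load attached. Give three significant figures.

At node B, R3 is in parallel with the load: R3‖R_L = 3.528 kΩ.
Below node A the resistance is R2 + (R3‖R_L) = 8.228 kΩ, so V_A = 36.3 × 8.228/16.43 = 18.18 V.
Then V_B = V_A × (R3‖R_L)/(R2 + R3‖R_L) = 18.18 × 3.528/8.228 = 7.80 V.

V ≈ 7.80 V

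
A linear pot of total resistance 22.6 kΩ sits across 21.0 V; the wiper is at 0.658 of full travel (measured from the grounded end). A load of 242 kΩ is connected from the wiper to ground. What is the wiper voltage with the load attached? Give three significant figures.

V ≈ 13.5 V

The wiper splits the pot into (1−α)R = 7.729 kΩ above and αR = 14.87 kΩ below.
Lower section ‖ load = 14.01 kΩ.
V_wiper = 21.0 × 14.01/(7.729 + 14.01) = 13.5 V.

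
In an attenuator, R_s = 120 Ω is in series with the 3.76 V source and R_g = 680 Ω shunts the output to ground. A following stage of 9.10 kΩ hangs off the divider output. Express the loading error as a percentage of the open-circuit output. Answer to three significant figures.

1.11 %

The divider's output (Thévenin) resistance is R_s‖R_g = 102.0 Ω.
Fractional drop under load = R_th/(R_th + R_L) = 102.0 / (102.0 + 9100) = 0.01108.
So the output falls by 1.11 %.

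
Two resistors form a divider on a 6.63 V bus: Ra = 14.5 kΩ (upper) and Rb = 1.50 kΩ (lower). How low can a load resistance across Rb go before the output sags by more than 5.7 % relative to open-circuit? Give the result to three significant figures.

Output resistance R_th = Ra‖Rb = (14.5 × 1.50)/16.00 = 1.359 kΩ.
The fractional drop is R_th/(R_th + R_L); requiring this ≤ 0.0570 gives R_L ≥ R_th(1/0.0570 − 1) = 1.359 × 16.54 = 22.5 kΩ.

R_L(min) ≈ 22.5 kΩ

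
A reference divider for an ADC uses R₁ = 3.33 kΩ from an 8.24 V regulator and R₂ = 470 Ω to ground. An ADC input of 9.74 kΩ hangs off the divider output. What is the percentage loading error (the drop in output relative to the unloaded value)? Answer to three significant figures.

The divider's output (Thévenin) resistance is R₁‖R₂ = 411.9 Ω.
Fractional drop under load = R_th/(R_th + R_L) = 411.9 / (411.9 + 9740) = 0.04057.
So the output falls by 4.06 %.

4.06 %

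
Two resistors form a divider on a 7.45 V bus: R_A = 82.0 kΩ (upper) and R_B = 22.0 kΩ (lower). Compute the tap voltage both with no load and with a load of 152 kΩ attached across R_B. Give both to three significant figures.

Unloaded: 1.58 V; loaded: 1.41 V

Open-circuit: V = 7.45 × 22.0/(82.0 + 22.0) = 1.58 V.
With the load, R_B becomes R_B‖R_L = 19.22 kΩ, so V = 7.45 × 19.22/101.2 = 1.41 V.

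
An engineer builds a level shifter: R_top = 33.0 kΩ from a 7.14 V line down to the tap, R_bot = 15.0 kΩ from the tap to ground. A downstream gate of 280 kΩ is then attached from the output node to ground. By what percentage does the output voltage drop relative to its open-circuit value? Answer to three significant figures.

3.55 %

The divider's output (Thévenin) resistance is R_top‖R_bot = 10.31 kΩ.
Fractional drop under load = R_th/(R_th + R_L) = 10.31 / (10.31 + 280) = 0.03552.
So the output falls by 3.55 %.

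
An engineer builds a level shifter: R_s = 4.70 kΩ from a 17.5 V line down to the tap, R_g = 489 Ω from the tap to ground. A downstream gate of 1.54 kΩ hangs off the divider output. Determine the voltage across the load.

The load sits in parallel with R_g: R_g‖R_L = (489 × 1540) / (489 + 1540) = 371.1 Ω.
V_out = 17.5 × 371.1 / (4700 + 371.1) = 17.5 × 371.1/5071 = 1.28 V.
(Unloaded it would have been 1.65 V.)

V_out ≈ 1.28 V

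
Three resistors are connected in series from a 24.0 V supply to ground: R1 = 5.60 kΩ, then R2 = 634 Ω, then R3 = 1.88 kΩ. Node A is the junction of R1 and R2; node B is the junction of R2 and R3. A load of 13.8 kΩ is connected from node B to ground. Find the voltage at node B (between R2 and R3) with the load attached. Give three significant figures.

At node B, R3 is in parallel with the load: R3‖R_L = 1655 Ω.
Below node A the resistance is R2 + (R3‖R_L) = 2289 Ω, so V_A = 24.0 × 2289/7889 = 6.963 V.
Then V_B = V_A × (R3‖R_L)/(R2 + R3‖R_L) = 6.963 × 1655/2289 = 5.03 V.

V ≈ 5.03 V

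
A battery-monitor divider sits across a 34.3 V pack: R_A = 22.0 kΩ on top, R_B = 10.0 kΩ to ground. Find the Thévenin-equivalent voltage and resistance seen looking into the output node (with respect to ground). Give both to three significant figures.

V_th = 10.7 V, R_th = 6.88 kΩ

V_th is the open-circuit tap voltage: 34.3 × 10.0/(22.0 + 10.0) = 10.7 V.
With the supply zeroed, R_A and R_B appear in parallel from the tap: R_th = R_A‖R_B = (22.0 × 10.0)/32.00 = 6.88 kΩ.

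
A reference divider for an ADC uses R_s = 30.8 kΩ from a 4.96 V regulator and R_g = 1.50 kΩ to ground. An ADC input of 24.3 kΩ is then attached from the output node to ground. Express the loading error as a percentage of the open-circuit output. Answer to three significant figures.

The divider's output (Thévenin) resistance is R_s‖R_g = 1.430 kΩ.
Fractional drop under load = R_th/(R_th + R_L) = 1.430 / (1.430 + 24.3) = 0.05559.
So the output falls by 5.56 %.

5.56 %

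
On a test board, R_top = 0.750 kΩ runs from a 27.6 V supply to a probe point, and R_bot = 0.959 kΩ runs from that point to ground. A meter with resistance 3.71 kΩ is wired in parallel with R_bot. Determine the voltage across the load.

V_out ≈ 13.9 V

The load sits in parallel with R_bot: R_bot‖R_L = (959 × 3710) / (959 + 3710) = 762.0 Ω.
V_out = 27.6 × 762.0 / (750 + 762.0) = 27.6 × 762.0/1512 = 13.9 V.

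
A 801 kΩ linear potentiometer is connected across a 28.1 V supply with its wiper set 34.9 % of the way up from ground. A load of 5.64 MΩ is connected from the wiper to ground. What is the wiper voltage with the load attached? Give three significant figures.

The wiper splits the pot into (1−α)R = 521.5 kΩ above and αR = 279.5 kΩ below.
Lower section ‖ load = 266.3 kΩ.
V_wiper = 28.1 × 266.3/(521.5 + 266.3) = 9.50 V.

V ≈ 9.50 V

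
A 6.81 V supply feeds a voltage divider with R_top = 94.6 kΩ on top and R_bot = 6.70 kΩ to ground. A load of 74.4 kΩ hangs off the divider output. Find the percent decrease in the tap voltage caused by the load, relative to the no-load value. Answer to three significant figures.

7.76 %

The divider's output (Thévenin) resistance is R_top‖R_bot = 6.257 kΩ.
Fractional drop under load = R_th/(R_th + R_L) = 6.257 / (6.257 + 74.4) = 0.07757.
So the output falls by 7.76 %.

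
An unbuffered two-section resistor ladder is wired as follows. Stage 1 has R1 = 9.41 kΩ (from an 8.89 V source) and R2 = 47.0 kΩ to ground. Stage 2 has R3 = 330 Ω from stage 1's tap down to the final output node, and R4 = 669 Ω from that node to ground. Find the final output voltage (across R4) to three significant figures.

Stage 2 presents R3+R4 = 999.0 Ω as a load on stage 1's tap.
Stage 1's lower leg becomes R2‖(R3+R4) = 978.2 Ω, so V_mid = 8.89 × 978.2/10390 = 0.8371 V.
Stage 2 is itself unloaded: V_out = V_mid × R4/(R3+R4) = 0.8371 × 669/999.0 = 0.561 V.

V_out ≈ 0.561 V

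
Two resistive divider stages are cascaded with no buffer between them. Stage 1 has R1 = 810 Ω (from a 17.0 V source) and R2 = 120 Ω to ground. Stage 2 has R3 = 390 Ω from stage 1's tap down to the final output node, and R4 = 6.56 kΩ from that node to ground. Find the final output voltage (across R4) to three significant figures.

V_out ≈ 2.04 V

Stage 2 presents R3+R4 = 6950 Ω as a load on stage 1's tap.
Stage 1's lower leg becomes R2‖(R3+R4) = 118.0 Ω, so V_mid = 17.0 × 118.0/928.0 = 2.161 V.
Stage 2 is itself unloaded: V_out = V_mid × R4/(R3+R4) = 2.161 × 6560/6950 = 2.04 V.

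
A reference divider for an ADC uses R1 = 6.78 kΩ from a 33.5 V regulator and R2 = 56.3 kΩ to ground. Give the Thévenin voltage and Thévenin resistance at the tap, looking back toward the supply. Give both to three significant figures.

V_th is the open-circuit tap voltage: 33.5 × 56.3/(6.78 + 56.3) = 29.9 V.
With the supply zeroed, R1 and R2 appear in parallel from the tap: R_th = R1‖R2 = (6.78 × 56.3)/63.08 = 6.05 kΩ.

V_th = 29.9 V, R_th = 6.05 kΩ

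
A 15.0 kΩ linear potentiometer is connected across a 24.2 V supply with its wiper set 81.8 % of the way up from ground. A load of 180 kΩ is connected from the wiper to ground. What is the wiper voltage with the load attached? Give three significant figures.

The wiper splits the pot into (1−α)R = 2.730 kΩ above and αR = 12.27 kΩ below.
Lower section ‖ load = 11.49 kΩ.
V_wiper = 24.2 × 11.49/(2.730 + 11.49) = 19.6 V.

V ≈ 19.6 V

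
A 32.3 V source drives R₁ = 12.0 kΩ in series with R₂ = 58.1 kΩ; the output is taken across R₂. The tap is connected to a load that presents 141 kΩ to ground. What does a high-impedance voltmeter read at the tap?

The load sits in parallel with R₂: R₂‖R_L = (58.1 × 141) / (58.1 + 141) = 41.15 kΩ.
V_out = 32.3 × 41.15 / (12.0 + 41.15) = 32.3 × 41.15/53.15 = 25.0 V.
(Unloaded it would have been 26.8 V.)

V_out ≈ 25.0 V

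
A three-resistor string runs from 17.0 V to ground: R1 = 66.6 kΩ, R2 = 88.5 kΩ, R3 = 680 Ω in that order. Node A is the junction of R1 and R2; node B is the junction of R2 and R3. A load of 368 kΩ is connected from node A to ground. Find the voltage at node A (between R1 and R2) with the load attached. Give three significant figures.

Below node A the series string R2+R3 = 89180 Ω sits in parallel with the 368000 Ω load: 71780 Ω.
V_A = 17.0 × 71780/(66600 + 71780) = 8.82 V.

V ≈ 8.82 V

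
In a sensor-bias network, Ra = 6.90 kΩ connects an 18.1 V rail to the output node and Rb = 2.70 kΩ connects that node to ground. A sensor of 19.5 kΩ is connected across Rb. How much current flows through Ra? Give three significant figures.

I ≈ 1.95 mA

Rb‖R_L = 2.372 kΩ, so the source sees Ra + Rb‖R_L = 9.272 kΩ.
I = 18.1 V / 9.272 kΩ = 1.95 mA.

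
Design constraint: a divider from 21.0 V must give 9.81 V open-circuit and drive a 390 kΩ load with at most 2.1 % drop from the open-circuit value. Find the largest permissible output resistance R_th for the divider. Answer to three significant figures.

Loading drop = R_th/(R_th + R_L) ≤ 0.0210, so R_th ≤ R_L · ε/(1−ε) = 390 kΩ × 0.0210/0.9790 = 8.37 kΩ.
(Any R1, R2 with R2/(R1+R2) = 0.467 and R1‖R2 ≤ 8.37 kΩ will meet the spec.)

R_th ≤ 8.37 kΩ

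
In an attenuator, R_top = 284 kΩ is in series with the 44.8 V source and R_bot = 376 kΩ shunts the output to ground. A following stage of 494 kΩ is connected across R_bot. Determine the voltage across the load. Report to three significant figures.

The load sits in parallel with R_bot: R_bot‖R_L = (376 × 494) / (376 + 494) = 213.5 kΩ.
V_out = 44.8 × 213.5 / (284 + 213.5) = 44.8 × 213.5/497.5 = 19.2 V.

V_out ≈ 19.2 V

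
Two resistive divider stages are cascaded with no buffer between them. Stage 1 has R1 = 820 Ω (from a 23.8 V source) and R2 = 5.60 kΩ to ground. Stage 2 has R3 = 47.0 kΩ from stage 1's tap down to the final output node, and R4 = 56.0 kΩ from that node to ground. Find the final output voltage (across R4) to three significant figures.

Stage 2 presents R3+R4 = 103000 Ω as a load on stage 1's tap.
Stage 1's lower leg becomes R2‖(R3+R4) = 5311 Ω, so V_mid = 23.8 × 5311/6131 = 20.62 V.
Stage 2 is itself unloaded: V_out = V_mid × R4/(R3+R4) = 20.62 × 56000/103000 = 11.2 V.

V_out ≈ 11.2 V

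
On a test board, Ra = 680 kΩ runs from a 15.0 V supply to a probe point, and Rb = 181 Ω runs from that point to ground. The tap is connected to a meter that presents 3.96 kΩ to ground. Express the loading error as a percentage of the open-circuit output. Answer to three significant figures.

4.37 %

The divider's output (Thévenin) resistance is Ra‖Rb = 181.0 Ω.
Fractional drop under load = R_th/(R_th + R_L) = 181.0 / (181.0 + 3960) = 0.04370.
So the output falls by 4.37 %.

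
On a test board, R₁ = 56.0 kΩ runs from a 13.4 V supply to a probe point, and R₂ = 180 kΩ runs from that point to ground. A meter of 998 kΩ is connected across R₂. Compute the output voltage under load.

V_out ≈ 9.80 V

The load sits in parallel with R₂: R₂‖R_L = (180 × 998) / (180 + 998) = 152.5 kΩ.
V_out = 13.4 × 152.5 / (56.0 + 152.5) = 13.4 × 152.5/208.5 = 9.80 V.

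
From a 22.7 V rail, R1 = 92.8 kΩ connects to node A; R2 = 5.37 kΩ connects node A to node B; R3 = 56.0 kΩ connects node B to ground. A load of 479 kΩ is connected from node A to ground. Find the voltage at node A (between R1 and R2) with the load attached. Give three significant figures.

V ≈ 8.39 V

Below node A the series string R2+R3 = 61.37 kΩ sits in parallel with the 479 kΩ load: 54.40 kΩ.
V_A = 22.7 × 54.40/(92.8 + 54.40) = 8.39 V.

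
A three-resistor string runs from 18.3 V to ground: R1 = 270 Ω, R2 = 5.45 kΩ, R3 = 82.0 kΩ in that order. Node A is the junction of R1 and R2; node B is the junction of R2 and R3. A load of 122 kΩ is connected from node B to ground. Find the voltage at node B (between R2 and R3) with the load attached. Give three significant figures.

V ≈ 16.4 V

At node B, R3 is in parallel with the load: R3‖R_L = 49040 Ω.
Below node A the resistance is R2 + (R3‖R_L) = 54490 Ω, so V_A = 18.3 × 54490/54760 = 18.21 V.
Then V_B = V_A × (R3‖R_L)/(R2 + R3‖R_L) = 18.21 × 49040/54490 = 16.4 V.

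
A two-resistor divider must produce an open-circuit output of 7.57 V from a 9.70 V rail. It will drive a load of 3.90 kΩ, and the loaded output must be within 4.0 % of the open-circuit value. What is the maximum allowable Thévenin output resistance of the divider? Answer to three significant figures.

R_th ≤ 162 Ω

Loading drop = R_th/(R_th + R_L) ≤ 0.0400, so R_th ≤ R_L · ε/(1−ε) = 3.90 kΩ × 0.0400/0.9600 = 162 Ω.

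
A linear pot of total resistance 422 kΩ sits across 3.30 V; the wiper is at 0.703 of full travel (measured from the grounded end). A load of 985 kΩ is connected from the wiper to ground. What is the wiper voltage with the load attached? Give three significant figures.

V ≈ 2.13 V

The wiper splits the pot into (1−α)R = 125.3 kΩ above and αR = 296.7 kΩ below.
Lower section ‖ load = 228.0 kΩ.
V_wiper = 3.30 × 228.0/(125.3 + 228.0) = 2.13 V.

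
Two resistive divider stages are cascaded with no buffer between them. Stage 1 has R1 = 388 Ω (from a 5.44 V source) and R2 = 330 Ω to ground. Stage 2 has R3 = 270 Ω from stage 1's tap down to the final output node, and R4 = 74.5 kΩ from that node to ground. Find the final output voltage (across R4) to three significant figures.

V_out ≈ 2.49 V

Stage 2 presents R3+R4 = 74770 Ω as a load on stage 1's tap.
Stage 1's lower leg becomes R2‖(R3+R4) = 328.5 Ω, so V_mid = 5.44 × 328.5/716.5 = 2.494 V.
Stage 2 is itself unloaded: V_out = V_mid × R4/(R3+R4) = 2.494 × 74500/74770 = 2.49 V.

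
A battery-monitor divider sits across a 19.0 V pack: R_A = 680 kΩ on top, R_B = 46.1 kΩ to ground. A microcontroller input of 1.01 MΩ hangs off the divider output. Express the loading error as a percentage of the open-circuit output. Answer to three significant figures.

4.10 %

The divider's output (Thévenin) resistance is R_A‖R_B = 43.17 kΩ.
Fractional drop under load = R_th/(R_th + R_L) = 43.17 / (43.17 + 1010) = 0.04099.
So the output falls by 4.10 %.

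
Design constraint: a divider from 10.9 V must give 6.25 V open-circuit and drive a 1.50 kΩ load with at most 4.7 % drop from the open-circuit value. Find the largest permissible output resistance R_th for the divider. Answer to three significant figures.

Loading drop = R_th/(R_th + R_L) ≤ 0.0470, so R_th ≤ R_L · ε/(1−ε) = 1.50 kΩ × 0.0470/0.9530 = 74.0 Ω.

R_th ≤ 74.0 Ω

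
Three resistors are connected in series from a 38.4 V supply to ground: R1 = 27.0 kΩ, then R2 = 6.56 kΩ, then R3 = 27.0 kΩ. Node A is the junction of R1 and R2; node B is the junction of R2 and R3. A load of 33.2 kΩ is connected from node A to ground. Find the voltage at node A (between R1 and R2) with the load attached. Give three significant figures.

Below node A the series string R2+R3 = 33.56 kΩ sits in parallel with the 33.2 kΩ load: 16.69 kΩ.
V_A = 38.4 × 16.69/(27.0 + 16.69) = 14.7 V.

V ≈ 14.7 V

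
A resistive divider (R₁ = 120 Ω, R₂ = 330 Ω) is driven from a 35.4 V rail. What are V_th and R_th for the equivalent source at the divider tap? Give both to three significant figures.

V_th is the open-circuit tap voltage: 35.4 × 330/(120 + 330) = 26.0 V.
With the supply zeroed, R₁ and R₂ appear in parallel from the tap: R_th = R₁‖R₂ = (120 × 330)/450.0 = 88.0 Ω.

V_th = 26.0 V, R_th = 88.0 Ω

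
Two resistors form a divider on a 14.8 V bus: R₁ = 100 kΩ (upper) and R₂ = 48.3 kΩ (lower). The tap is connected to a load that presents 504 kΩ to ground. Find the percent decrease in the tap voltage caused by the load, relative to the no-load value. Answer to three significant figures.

6.07 %

The divider's output (Thévenin) resistance is R₁‖R₂ = 32.57 kΩ.
Fractional drop under load = R_th/(R_th + R_L) = 32.57 / (32.57 + 504) = 0.06070.
So the output falls by 6.07 %.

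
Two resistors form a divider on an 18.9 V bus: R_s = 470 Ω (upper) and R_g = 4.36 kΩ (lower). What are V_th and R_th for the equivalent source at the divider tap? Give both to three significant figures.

V_th is the open-circuit tap voltage: 18.9 × 4360/(470 + 4360) = 17.1 V.
With the supply zeroed, R_s and R_g appear in parallel from the tap: R_th = R_s‖R_g = (470 × 4360)/4830 = 424 Ω.

V_th = 17.1 V, R_th = 424 Ω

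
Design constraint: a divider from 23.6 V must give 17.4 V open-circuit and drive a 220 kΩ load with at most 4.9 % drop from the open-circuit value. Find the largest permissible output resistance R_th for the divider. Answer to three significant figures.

R_th ≤ 11.3 kΩ

Loading drop = R_th/(R_th + R_L) ≤ 0.0490, so R_th ≤ R_L · ε/(1−ε) = 220 kΩ × 0.0490/0.9510 = 11.3 kΩ.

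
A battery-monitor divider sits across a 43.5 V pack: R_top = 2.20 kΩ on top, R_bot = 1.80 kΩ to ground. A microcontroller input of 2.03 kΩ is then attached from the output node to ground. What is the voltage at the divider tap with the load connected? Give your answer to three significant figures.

V_out ≈ 13.2 V

The load sits in parallel with R_bot: R_bot‖R_L = (1.80 × 2.03) / (1.80 + 2.03) = 0.9540 kΩ.
V_out = 43.5 × 0.9540 / (2.20 + 0.9540) = 43.5 × 0.9540/3.154 = 13.2 V.
(Unloaded it would have been 19.6 V.)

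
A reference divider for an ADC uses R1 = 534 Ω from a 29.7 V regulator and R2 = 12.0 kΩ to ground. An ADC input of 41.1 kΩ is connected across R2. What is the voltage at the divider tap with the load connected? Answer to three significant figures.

The load sits in parallel with R2: R2‖R_L = (12000 × 41100) / (12000 + 41100) = 9288 Ω.
V_out = 29.7 × 9288 / (534 + 9288) = 29.7 × 9288/9822 = 28.1 V.

V_out ≈ 28.1 V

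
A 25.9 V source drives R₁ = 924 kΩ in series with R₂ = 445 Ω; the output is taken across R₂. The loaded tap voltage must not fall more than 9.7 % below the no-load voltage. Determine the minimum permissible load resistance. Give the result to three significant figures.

Output resistance R_th = R₁‖R₂ = (924000 × 445)/924400 = 444.8 Ω.
The fractional drop is R_th/(R_th + R_L); requiring this ≤ 0.0970 gives R_L ≥ R_th(1/0.0970 − 1) = 444.8 × 9.309 = 4.14 kΩ.

R_L(min) ≈ 4.14 kΩ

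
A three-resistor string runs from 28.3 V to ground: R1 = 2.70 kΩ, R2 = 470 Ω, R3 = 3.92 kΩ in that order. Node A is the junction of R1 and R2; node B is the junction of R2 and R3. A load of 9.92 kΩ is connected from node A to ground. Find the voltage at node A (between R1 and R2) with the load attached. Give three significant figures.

Below node A the series string R2+R3 = 4390 Ω sits in parallel with the 9920 Ω load: 3043 Ω.
V_A = 28.3 × 3043/(2700 + 3043) = 15.0 V.

V ≈ 15.0 V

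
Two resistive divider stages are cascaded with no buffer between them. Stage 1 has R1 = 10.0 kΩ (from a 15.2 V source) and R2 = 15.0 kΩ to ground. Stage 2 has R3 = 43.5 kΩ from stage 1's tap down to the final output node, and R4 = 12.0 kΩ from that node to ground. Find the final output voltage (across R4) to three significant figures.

V_out ≈ 1.78 V

Stage 2 presents R3+R4 = 55.50 kΩ as a load on stage 1's tap.
Stage 1's lower leg becomes R2‖(R3+R4) = 11.81 kΩ, so V_mid = 15.2 × 11.81/21.81 = 8.230 V.
Stage 2 is itself unloaded: V_out = V_mid × R4/(R3+R4) = 8.230 × 12.0/55.50 = 1.78 V.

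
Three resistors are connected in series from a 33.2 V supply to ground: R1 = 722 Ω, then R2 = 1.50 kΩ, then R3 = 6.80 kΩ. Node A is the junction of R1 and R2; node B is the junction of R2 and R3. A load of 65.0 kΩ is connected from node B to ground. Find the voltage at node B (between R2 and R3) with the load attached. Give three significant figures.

V ≈ 24.4 V

At node B, R3 is in parallel with the load: R3‖R_L = 6156 Ω.
Below node A the resistance is R2 + (R3‖R_L) = 7656 Ω, so V_A = 33.2 × 7656/8378 = 30.34 V.
Then V_B = V_A × (R3‖R_L)/(R2 + R3‖R_L) = 30.34 × 6156/7656 = 24.4 V.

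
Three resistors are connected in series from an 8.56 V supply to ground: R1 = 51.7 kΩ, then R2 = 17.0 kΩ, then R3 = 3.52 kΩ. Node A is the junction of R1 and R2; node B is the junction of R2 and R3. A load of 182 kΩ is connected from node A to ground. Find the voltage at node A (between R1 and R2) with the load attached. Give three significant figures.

V ≈ 2.25 V

Below node A the series string R2+R3 = 20.52 kΩ sits in parallel with the 182 kΩ load: 18.44 kΩ.
V_A = 8.56 × 18.44/(51.7 + 18.44) = 2.25 V.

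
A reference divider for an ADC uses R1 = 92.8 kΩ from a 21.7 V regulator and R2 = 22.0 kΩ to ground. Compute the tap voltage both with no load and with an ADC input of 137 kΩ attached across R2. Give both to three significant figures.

Open-circuit: V = 21.7 × 22.0/(92.8 + 22.0) = 4.16 V.
With the load, R2 becomes R2‖R_L = 18.96 kΩ, so V = 21.7 × 18.96/111.8 = 3.68 V.

Unloaded: 4.16 V; loaded: 3.68 V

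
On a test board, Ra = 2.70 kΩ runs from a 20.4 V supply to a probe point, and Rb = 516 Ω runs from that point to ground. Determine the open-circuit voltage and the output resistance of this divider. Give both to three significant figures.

V_th = 3.27 V, R_th = 433 Ω

V_th is the open-circuit tap voltage: 20.4 × 516/(2700 + 516) = 3.27 V.
With the supply zeroed, Ra and Rb appear in parallel from the tap: R_th = Ra‖Rb = (2700 × 516)/3216 = 433 Ω.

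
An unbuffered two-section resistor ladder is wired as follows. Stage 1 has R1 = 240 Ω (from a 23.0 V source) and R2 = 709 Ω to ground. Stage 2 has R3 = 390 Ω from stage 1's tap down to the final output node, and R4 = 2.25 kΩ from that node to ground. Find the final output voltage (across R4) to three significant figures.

V_out ≈ 13.7 V

Stage 2 presents R3+R4 = 2640 Ω as a load on stage 1's tap.
Stage 1's lower leg becomes R2‖(R3+R4) = 558.9 Ω, so V_mid = 23.0 × 558.9/798.9 = 16.09 V.
Stage 2 is itself unloaded: V_out = V_mid × R4/(R3+R4) = 16.09 × 2250/2640 = 13.7 V.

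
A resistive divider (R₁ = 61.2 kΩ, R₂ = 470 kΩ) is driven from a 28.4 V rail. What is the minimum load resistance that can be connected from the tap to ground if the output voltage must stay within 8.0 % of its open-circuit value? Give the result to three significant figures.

R_L(min) ≈ 623 kΩ

Output resistance R_th = R₁‖R₂ = (61.2 × 470)/531.2 = 54.15 kΩ.
The fractional drop is R_th/(R_th + R_L); requiring this ≤ 0.0800 gives R_L ≥ R_th(1/0.0800 − 1) = 54.15 × 11.50 = 623 kΩ.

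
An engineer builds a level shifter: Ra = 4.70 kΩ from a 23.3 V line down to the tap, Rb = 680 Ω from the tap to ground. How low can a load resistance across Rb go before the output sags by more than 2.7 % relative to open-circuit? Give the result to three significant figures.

R_L(min) ≈ 21.4 kΩ

Output resistance R_th = Ra‖Rb = (4700 × 680)/5380 = 594.1 Ω.
The fractional drop is R_th/(R_th + R_L); requiring this ≤ 0.0270 gives R_L ≥ R_th(1/0.0270 − 1) = 594.1 × 36.04 = 21.4 kΩ.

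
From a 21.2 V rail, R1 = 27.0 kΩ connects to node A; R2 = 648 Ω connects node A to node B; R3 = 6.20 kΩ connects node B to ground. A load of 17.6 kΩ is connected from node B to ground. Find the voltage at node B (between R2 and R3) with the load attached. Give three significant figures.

V ≈ 3.02 V

At node B, R3 is in parallel with the load: R3‖R_L = 4585 Ω.
Below node A the resistance is R2 + (R3‖R_L) = 5233 Ω, so V_A = 21.2 × 5233/32230 = 3.442 V.
Then V_B = V_A × (R3‖R_L)/(R2 + R3‖R_L) = 3.442 × 4585/5233 = 3.02 V.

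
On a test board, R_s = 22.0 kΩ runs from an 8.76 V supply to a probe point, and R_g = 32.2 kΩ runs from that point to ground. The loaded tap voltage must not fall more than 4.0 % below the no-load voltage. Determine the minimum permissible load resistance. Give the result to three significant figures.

Output resistance R_th = R_s‖R_g = (22.0 × 32.2)/54.20 = 13.07 kΩ.
The fractional drop is R_th/(R_th + R_L); requiring this ≤ 0.0400 gives R_L ≥ R_th(1/0.0400 − 1) = 13.07 × 24.00 = 314 kΩ.

R_L(min) ≈ 314 kΩ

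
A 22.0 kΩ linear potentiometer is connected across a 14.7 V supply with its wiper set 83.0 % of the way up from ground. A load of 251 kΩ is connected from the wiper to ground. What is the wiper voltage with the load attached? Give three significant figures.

The wiper splits the pot into (1−α)R = 3.740 kΩ above and αR = 18.26 kΩ below.
Lower section ‖ load = 17.02 kΩ.
V_wiper = 14.7 × 17.02/(3.740 + 17.02) = 12.1 V.

V ≈ 12.1 V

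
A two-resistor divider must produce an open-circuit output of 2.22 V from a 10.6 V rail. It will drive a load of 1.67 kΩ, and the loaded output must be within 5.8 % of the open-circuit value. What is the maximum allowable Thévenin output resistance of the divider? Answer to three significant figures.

Loading drop = R_th/(R_th + R_L) ≤ 0.0580, so R_th ≤ R_L · ε/(1−ε) = 1.67 kΩ × 0.0580/0.9420 = 103 Ω.

R_th ≤ 103 Ω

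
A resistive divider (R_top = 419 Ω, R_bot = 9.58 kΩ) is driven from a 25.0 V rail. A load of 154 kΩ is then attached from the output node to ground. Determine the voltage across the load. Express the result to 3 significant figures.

The load sits in parallel with R_bot: R_bot‖R_L = (9580 × 154000) / (9580 + 154000) = 9019 Ω.
V_out = 25.0 × 9019 / (419 + 9019) = 25.0 × 9019/9438 = 23.9 V.

V_out ≈ 23.9 V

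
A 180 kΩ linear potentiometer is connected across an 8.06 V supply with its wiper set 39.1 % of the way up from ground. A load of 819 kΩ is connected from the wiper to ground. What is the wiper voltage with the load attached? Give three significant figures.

The wiper splits the pot into (1−α)R = 109.6 kΩ above and αR = 70.38 kΩ below.
Lower section ‖ load = 64.81 kΩ.
V_wiper = 8.06 × 64.81/(109.6 + 64.81) = 2.99 V.

V ≈ 2.99 V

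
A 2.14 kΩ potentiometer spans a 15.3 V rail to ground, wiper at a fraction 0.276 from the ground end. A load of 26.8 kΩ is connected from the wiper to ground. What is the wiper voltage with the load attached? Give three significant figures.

The wiper splits the pot into (1−α)R = 1549 Ω above and αR = 590.6 Ω below.
Lower section ‖ load = 577.9 Ω.
V_wiper = 15.3 × 577.9/(1549 + 577.9) = 4.16 V.

V ≈ 4.16 V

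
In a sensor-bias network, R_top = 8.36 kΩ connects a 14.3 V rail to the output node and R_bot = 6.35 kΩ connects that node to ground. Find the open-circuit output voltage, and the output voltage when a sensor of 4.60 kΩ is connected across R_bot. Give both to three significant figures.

Unloaded: 6.17 V; loaded: 3.46 V

Open-circuit: V = 14.3 × 6.35/(8.36 + 6.35) = 6.17 V.
With the load, R_bot becomes R_bot‖R_L = 2.668 kΩ, so V = 14.3 × 2.668/11.03 = 3.46 V.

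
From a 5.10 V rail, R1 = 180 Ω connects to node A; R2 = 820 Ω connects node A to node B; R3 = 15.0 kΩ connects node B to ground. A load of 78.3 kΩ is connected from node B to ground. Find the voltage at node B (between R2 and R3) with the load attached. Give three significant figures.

V ≈ 4.72 V

At node B, R3 is in parallel with the load: R3‖R_L = 12590 Ω.
Below node A the resistance is R2 + (R3‖R_L) = 13410 Ω, so V_A = 5.10 × 13410/13590 = 5.032 V.
Then V_B = V_A × (R3‖R_L)/(R2 + R3‖R_L) = 5.032 × 12590/13410 = 4.72 V.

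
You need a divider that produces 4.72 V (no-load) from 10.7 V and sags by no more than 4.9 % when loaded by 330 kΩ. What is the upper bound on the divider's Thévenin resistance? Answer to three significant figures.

Loading drop = R_th/(R_th + R_L) ≤ 0.0490, so R_th ≤ R_L · ε/(1−ε) = 330 kΩ × 0.0490/0.9510 = 17.0 kΩ.

R_th ≤ 17.0 kΩ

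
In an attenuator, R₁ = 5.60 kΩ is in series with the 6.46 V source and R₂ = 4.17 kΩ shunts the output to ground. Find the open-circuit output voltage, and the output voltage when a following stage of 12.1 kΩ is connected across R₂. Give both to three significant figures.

Open-circuit: V = 6.46 × 4.17/(5.60 + 4.17) = 2.76 V.
With the load, R₂ becomes R₂‖R_L = 3.101 kΩ, so V = 6.46 × 3.101/8.701 = 2.30 V.

Unloaded: 2.76 V; loaded: 2.30 V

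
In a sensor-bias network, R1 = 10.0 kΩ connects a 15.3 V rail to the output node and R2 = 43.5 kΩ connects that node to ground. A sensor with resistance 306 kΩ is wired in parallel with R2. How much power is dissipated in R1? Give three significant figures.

P ≈ 1.01 mW

Total resistance from the source is R1 + (R2‖R_L) = 48.09 kΩ, so I = 15.3/48.09 kΩ = 0.3182 mA.
P = I²·R1 = (0.3182 mA)² × 10.0 kΩ = 1.01 mW.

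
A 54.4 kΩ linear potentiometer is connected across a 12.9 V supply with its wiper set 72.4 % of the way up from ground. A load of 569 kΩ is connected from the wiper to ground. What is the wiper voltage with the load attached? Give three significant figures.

The wiper splits the pot into (1−α)R = 15.01 kΩ above and αR = 39.39 kΩ below.
Lower section ‖ load = 36.84 kΩ.
V_wiper = 12.9 × 36.84/(15.01 + 36.84) = 9.16 V.

V ≈ 9.16 V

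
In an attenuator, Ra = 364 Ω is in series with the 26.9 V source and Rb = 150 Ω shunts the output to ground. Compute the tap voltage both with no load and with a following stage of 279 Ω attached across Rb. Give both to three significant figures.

Unloaded: 7.85 V; loaded: 5.69 V

Open-circuit: V = 26.9 × 150/(364 + 150) = 7.85 V.
With the load, Rb becomes Rb‖R_L = 97.55 Ω, so V = 26.9 × 97.55/461.6 = 5.69 V.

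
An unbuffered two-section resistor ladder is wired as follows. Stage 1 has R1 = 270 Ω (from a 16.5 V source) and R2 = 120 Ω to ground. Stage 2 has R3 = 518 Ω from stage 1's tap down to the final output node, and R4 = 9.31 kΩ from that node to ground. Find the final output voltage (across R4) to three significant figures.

V_out ≈ 4.77 V

Stage 2 presents R3+R4 = 9828 Ω as a load on stage 1's tap.
Stage 1's lower leg becomes R2‖(R3+R4) = 118.6 Ω, so V_mid = 16.5 × 118.6/388.6 = 5.034 V.
Stage 2 is itself unloaded: V_out = V_mid × R4/(R3+R4) = 5.034 × 9310/9828 = 4.77 V.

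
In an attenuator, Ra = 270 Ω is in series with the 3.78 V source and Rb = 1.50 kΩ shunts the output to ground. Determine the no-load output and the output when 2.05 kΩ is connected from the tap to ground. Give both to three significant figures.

Unloaded: 3.20 V; loaded: 2.88 V

Open-circuit: V = 3.78 × 1500/(270 + 1500) = 3.20 V.
With the load, Rb becomes Rb‖R_L = 866.2 Ω, so V = 3.78 × 866.2/1136 = 2.88 V.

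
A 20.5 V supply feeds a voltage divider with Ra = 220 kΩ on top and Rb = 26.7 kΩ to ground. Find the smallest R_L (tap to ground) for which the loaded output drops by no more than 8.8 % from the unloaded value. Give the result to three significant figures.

Output resistance R_th = Ra‖Rb = (220 × 26.7)/246.7 = 23.81 kΩ.
The fractional drop is R_th/(R_th + R_L); requiring this ≤ 0.0880 gives R_L ≥ R_th(1/0.0880 − 1) = 23.81 × 10.36 = 247 kΩ.

R_L(min) ≈ 247 kΩ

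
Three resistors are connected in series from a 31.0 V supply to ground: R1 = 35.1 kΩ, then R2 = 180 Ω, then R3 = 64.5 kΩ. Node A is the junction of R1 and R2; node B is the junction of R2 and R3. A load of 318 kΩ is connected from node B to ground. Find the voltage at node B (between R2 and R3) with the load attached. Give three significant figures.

At node B, R3 is in parallel with the load: R3‖R_L = 53620 Ω.
Below node A the resistance is R2 + (R3‖R_L) = 53800 Ω, so V_A = 31.0 × 53800/88900 = 18.76 V.
Then V_B = V_A × (R3‖R_L)/(R2 + R3‖R_L) = 18.76 × 53620/53800 = 18.7 V.

V ≈ 18.7 V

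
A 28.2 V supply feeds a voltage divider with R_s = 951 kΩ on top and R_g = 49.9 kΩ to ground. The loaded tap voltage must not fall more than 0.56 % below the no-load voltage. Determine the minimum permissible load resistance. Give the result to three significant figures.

R_L(min) ≈ 8.42 MΩ

Output resistance R_th = R_s‖R_g = (951 × 49.9)/1001 = 47.41 kΩ.
The fractional drop is R_th/(R_th + R_L); requiring this ≤ 0.00560 gives R_L ≥ R_th(1/0.00560 − 1) = 47.41 × 177.6 = 8.42 MΩ.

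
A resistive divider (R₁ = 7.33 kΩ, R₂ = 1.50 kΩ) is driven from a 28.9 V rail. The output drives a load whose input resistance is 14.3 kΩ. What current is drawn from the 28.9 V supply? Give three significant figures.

R₂‖R_L = 1.358 kΩ, so the source sees R₁ + R₂‖R_L = 8.688 kΩ.
I = 28.9 V / 8.688 kΩ = 3.33 mA.

I ≈ 3.33 mA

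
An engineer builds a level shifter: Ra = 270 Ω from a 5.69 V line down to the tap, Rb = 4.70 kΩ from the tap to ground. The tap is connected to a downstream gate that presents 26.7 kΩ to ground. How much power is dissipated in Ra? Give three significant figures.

Total resistance from the source is Ra + (Rb‖R_L) = 4266 Ω, so I = 5.69/4266 Ω = 1.334 mA.
P = I²·Ra = (1.334 mA)² × 270 Ω = 0.480 mW.

P ≈ 0.480 mW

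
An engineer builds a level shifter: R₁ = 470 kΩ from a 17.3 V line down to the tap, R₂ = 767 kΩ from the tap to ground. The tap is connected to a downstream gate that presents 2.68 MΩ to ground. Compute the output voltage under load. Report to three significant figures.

V_out ≈ 9.67 V

The load sits in parallel with R₂: R₂‖R_L = (767 × 2680) / (767 + 2680) = 596.3 kΩ.
V_out = 17.3 × 596.3 / (470 + 596.3) = 17.3 × 596.3/1066 = 9.67 V.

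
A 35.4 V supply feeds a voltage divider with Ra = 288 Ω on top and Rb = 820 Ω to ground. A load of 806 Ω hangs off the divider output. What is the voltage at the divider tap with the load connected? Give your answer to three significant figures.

The load sits in parallel with Rb: Rb‖R_L = (820 × 806) / (820 + 806) = 406.5 Ω.
V_out = 35.4 × 406.5 / (288 + 406.5) = 35.4 × 406.5/694.5 = 20.7 V.

V_out ≈ 20.7 V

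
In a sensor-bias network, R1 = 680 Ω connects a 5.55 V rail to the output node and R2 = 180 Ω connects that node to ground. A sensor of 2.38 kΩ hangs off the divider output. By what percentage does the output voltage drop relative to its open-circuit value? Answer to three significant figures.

The divider's output (Thévenin) resistance is R1‖R2 = 142.3 Ω.
Fractional drop under load = R_th/(R_th + R_L) = 142.3 / (142.3 + 2380) = 0.05643.
So the output falls by 5.64 %.

5.64 %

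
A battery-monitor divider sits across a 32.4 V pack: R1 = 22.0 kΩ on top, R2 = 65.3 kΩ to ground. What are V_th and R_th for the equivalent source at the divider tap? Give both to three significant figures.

V_th is the open-circuit tap voltage: 32.4 × 65.3/(22.0 + 65.3) = 24.2 V.
With the supply zeroed, R1 and R2 appear in parallel from the tap: R_th = R1‖R2 = (22.0 × 65.3)/87.30 = 16.5 kΩ.

V_th = 24.2 V, R_th = 16.5 kΩ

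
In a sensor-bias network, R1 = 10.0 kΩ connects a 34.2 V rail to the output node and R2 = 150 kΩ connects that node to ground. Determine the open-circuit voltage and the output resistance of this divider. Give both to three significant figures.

V_th = 32.1 V, R_th = 9.38 kΩ

V_th is the open-circuit tap voltage: 34.2 × 150/(10.0 + 150) = 32.1 V.
With the supply zeroed, R1 and R2 appear in parallel from the tap: R_th = R1‖R2 = (10.0 × 150)/160.0 = 9.38 kΩ.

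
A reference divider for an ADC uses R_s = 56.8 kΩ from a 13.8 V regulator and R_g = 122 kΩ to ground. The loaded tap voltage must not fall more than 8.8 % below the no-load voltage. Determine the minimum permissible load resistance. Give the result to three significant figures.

Output resistance R_th = R_s‖R_g = (56.8 × 122)/178.8 = 38.76 kΩ.
The fractional drop is R_th/(R_th + R_L); requiring this ≤ 0.0880 gives R_L ≥ R_th(1/0.0880 − 1) = 38.76 × 10.36 = 402 kΩ.

R_L(min) ≈ 402 kΩ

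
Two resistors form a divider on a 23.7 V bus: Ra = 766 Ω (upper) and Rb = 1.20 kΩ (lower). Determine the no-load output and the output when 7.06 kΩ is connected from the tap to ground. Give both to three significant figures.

Unloaded: 14.5 V; loaded: 13.6 V

Open-circuit: V = 23.7 × 1200/(766 + 1200) = 14.5 V.
With the load, Rb becomes Rb‖R_L = 1026 Ω, so V = 23.7 × 1026/1792 = 13.6 V.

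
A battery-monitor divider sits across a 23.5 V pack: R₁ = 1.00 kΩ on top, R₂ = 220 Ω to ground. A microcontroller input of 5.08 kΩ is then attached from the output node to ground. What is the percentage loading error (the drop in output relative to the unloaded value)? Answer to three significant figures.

The divider's output (Thévenin) resistance is R₁‖R₂ = 180.3 Ω.
Fractional drop under load = R_th/(R_th + R_L) = 180.3 / (180.3 + 5080) = 0.03428.
So the output falls by 3.43 %.

3.43 %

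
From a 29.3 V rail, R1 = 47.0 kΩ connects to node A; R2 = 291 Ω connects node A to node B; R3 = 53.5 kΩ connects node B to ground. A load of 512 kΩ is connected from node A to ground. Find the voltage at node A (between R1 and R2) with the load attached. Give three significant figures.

V ≈ 14.9 V

Below node A the series string R2+R3 = 53790 Ω sits in parallel with the 512000 Ω load: 48680 Ω.
V_A = 29.3 × 48680/(47000 + 48680) = 14.9 V.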